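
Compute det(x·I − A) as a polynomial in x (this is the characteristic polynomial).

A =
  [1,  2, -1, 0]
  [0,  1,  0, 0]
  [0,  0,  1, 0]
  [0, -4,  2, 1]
x^4 - 4*x^3 + 6*x^2 - 4*x + 1

Expanding det(x·I − A) (e.g. by cofactor expansion or by noting that A is similar to its Jordan form J, which has the same characteristic polynomial as A) gives
  χ_A(x) = x^4 - 4*x^3 + 6*x^2 - 4*x + 1
which factors as (x - 1)^4. The eigenvalues (with algebraic multiplicities) are λ = 1 with multiplicity 4.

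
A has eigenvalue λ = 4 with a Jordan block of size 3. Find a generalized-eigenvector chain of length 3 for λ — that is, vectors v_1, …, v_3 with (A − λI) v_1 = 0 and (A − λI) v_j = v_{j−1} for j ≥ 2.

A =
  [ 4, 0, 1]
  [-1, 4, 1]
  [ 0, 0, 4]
A Jordan chain for λ = 4 of length 3:
v_1 = (0, -1, 0)ᵀ
v_2 = (1, 1, 0)ᵀ
v_3 = (0, 0, 1)ᵀ

Let N = A − (4)·I. We want v_3 with N^3 v_3 = 0 but N^2 v_3 ≠ 0; then v_{j-1} := N · v_j for j = 3, …, 2.

Pick v_3 = (0, 0, 1)ᵀ.
Then v_2 = N · v_3 = (1, 1, 0)ᵀ.
Then v_1 = N · v_2 = (0, -1, 0)ᵀ.

Sanity check: (A − (4)·I) v_1 = (0, 0, 0)ᵀ = 0. ✓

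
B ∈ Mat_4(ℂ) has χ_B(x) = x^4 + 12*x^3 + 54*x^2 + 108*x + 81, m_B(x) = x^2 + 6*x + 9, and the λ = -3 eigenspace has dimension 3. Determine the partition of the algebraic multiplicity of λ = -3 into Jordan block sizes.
Block sizes for λ = -3: [2, 1, 1]

Step 1 — from the characteristic polynomial, algebraic multiplicity of λ = -3 is 4. From dim ker(B − (-3)·I) = 3, there are exactly 3 Jordan blocks for λ = -3.
Step 2 — from the minimal polynomial, the factor (x + 3)^2 tells us the largest block for λ = -3 has size 2.
Step 3 — with total size 4, 3 blocks, and largest block 2, the block sizes (in nonincreasing order) are [2, 1, 1].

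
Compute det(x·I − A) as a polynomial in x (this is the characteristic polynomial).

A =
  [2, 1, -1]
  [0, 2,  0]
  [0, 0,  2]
x^3 - 6*x^2 + 12*x - 8

Expanding det(x·I − A) (e.g. by cofactor expansion or by noting that A is similar to its Jordan form J, which has the same characteristic polynomial as A) gives
  χ_A(x) = x^3 - 6*x^2 + 12*x - 8
which factors as (x - 2)^3. The eigenvalues (with algebraic multiplicities) are λ = 2 with multiplicity 3.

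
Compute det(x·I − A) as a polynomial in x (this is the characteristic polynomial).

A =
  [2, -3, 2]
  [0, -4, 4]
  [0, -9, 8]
x^3 - 6*x^2 + 12*x - 8

Expanding det(x·I − A) (e.g. by cofactor expansion or by noting that A is similar to its Jordan form J, which has the same characteristic polynomial as A) gives
  χ_A(x) = x^3 - 6*x^2 + 12*x - 8
which factors as (x - 2)^3. The eigenvalues (with algebraic multiplicities) are λ = 2 with multiplicity 3.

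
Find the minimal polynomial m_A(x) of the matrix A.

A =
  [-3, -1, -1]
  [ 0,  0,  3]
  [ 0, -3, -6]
x^2 + 6*x + 9

The characteristic polynomial is χ_A(x) = (x + 3)^3, so the eigenvalues are known. The minimal polynomial is
  m_A(x) = Π_λ (x − λ)^{k_λ}
where k_λ is the size of the *largest* Jordan block for λ (equivalently, the smallest k with (A − λI)^k v = 0 for every generalised eigenvector v of λ).

  λ = -3: largest Jordan block has size 2, contributing (x + 3)^2

So m_A(x) = (x + 3)^2 = x^2 + 6*x + 9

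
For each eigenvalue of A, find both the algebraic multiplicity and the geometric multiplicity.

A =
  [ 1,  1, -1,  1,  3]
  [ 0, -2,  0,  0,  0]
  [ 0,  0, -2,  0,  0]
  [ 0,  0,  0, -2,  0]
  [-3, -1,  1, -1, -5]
λ = -2: alg = 5, geom = 4

Step 1 — factor the characteristic polynomial to read off the algebraic multiplicities:
  χ_A(x) = (x + 2)^5

Step 2 — compute geometric multiplicities via the rank-nullity identity g(λ) = n − rank(A − λI):
  rank(A − (-2)·I) = 1, so dim ker(A − (-2)·I) = n − 1 = 4

Summary:
  λ = -2: algebraic multiplicity = 5, geometric multiplicity = 4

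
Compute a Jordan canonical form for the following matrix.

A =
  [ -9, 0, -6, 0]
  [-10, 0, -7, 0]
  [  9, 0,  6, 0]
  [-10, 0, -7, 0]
J_1(-3) ⊕ J_2(0) ⊕ J_1(0)

The characteristic polynomial is
  det(x·I − A) = x^4 + 3*x^3 = x^3*(x + 3)

Eigenvalues and multiplicities (the geometric multiplicity of λ is n − rank(A − λI), which equals the number of Jordan blocks for λ):
  λ = -3: algebraic multiplicity = 1, geometric multiplicity = 1
  λ = 0: algebraic multiplicity = 3, geometric multiplicity = 2

Determining the block sizes for each eigenvalue:
  λ = -3: one block (gm = 1), so the single block has size am = 1 → block sizes [1]
  λ = 0: 2 blocks summing to 3 forces exactly one block of size 2 and the rest size 1 → block sizes [2, 1]

Assembling the blocks gives a Jordan form
J =
  [-3, 0, 0, 0]
  [ 0, 0, 1, 0]
  [ 0, 0, 0, 0]
  [ 0, 0, 0, 0]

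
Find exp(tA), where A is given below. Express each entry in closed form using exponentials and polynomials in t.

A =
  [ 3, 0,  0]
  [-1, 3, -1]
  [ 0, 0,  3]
e^{tA} =
  [exp(3*t), 0, 0]
  [-t*exp(3*t), exp(3*t), -t*exp(3*t)]
  [0, 0, exp(3*t)]

Strategy: write A = P · J · P⁻¹ where J is a Jordan canonical form, so e^{tA} = P · e^{tJ} · P⁻¹, and e^{tJ} can be computed block-by-block.

A has Jordan form
J =
  [3, 1, 0]
  [0, 3, 0]
  [0, 0, 3]
(up to reordering of blocks).

Per-block formulas:
  For a 2×2 Jordan block J_2(3): exp(t · J_2(3)) = e^(3t)·(I + t·N), where N is the 2×2 nilpotent shift.
  For a 1×1 block at λ = 3: exp(t · [3]) = [e^(3t)].

After assembling e^{tJ} and conjugating by P, we get:

e^{tA} =
  [exp(3*t), 0, 0]
  [-t*exp(3*t), exp(3*t), -t*exp(3*t)]
  [0, 0, exp(3*t)]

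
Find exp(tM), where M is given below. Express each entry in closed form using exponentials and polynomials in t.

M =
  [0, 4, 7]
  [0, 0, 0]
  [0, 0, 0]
e^{tM} =
  [1, 4*t, 7*t]
  [0, 1, 0]
  [0, 0, 1]

Strategy: write M = P · J · P⁻¹ where J is a Jordan canonical form, so e^{tM} = P · e^{tJ} · P⁻¹, and e^{tJ} can be computed block-by-block.

M has Jordan form
J =
  [0, 1, 0]
  [0, 0, 0]
  [0, 0, 0]
(up to reordering of blocks).

Per-block formulas:
  For a 1×1 block at λ = 0: exp(t · [0]) = [e^(0t)].
  For a 2×2 Jordan block J_2(0): exp(t · J_2(0)) = e^(0t)·(I + t·N), where N is the 2×2 nilpotent shift.

After assembling e^{tJ} and conjugating by P, we get:

e^{tM} =
  [1, 4*t, 7*t]
  [0, 1, 0]
  [0, 0, 1]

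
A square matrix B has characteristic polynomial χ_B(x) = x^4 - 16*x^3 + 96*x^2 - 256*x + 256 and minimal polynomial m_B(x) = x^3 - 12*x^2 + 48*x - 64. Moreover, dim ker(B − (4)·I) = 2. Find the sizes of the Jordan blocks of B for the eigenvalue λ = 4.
Block sizes for λ = 4: [3, 1]

Step 1 — from the characteristic polynomial, algebraic multiplicity of λ = 4 is 4. From dim ker(B − (4)·I) = 2, there are exactly 2 Jordan blocks for λ = 4.
Step 2 — from the minimal polynomial, the factor (x − 4)^3 tells us the largest block for λ = 4 has size 3.
Step 3 — with total size 4, 2 blocks, and largest block 3, the block sizes (in nonincreasing order) are [3, 1].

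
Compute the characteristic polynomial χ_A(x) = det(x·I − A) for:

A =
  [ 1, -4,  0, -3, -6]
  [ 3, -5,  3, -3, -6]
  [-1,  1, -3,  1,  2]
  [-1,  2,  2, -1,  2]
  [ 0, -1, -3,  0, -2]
x^5 + 10*x^4 + 40*x^3 + 80*x^2 + 80*x + 32

Expanding det(x·I − A) (e.g. by cofactor expansion or by noting that A is similar to its Jordan form J, which has the same characteristic polynomial as A) gives
  χ_A(x) = x^5 + 10*x^4 + 40*x^3 + 80*x^2 + 80*x + 32
which factors as (x + 2)^5. The eigenvalues (with algebraic multiplicities) are λ = -2 with multiplicity 5.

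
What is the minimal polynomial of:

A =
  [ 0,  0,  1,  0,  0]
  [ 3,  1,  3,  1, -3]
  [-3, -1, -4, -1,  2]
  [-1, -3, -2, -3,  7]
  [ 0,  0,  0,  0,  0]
x^5 + 6*x^4 + 12*x^3 + 8*x^2

The characteristic polynomial is χ_A(x) = x^2*(x + 2)^3, so the eigenvalues are known. The minimal polynomial is
  m_A(x) = Π_λ (x − λ)^{k_λ}
where k_λ is the size of the *largest* Jordan block for λ (equivalently, the smallest k with (A − λI)^k v = 0 for every generalised eigenvector v of λ).

  λ = -2: largest Jordan block has size 3, contributing (x + 2)^3
  λ = 0: largest Jordan block has size 2, contributing (x − 0)^2

So m_A(x) = x^2*(x + 2)^3 = x^5 + 6*x^4 + 12*x^3 + 8*x^2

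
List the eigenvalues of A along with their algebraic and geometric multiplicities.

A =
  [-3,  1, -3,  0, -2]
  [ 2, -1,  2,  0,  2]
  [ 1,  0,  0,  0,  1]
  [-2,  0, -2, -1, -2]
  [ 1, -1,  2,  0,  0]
λ = -1: alg = 5, geom = 3

Step 1 — factor the characteristic polynomial to read off the algebraic multiplicities:
  χ_A(x) = (x + 1)^5

Step 2 — compute geometric multiplicities via the rank-nullity identity g(λ) = n − rank(A − λI):
  rank(A − (-1)·I) = 2, so dim ker(A − (-1)·I) = n − 2 = 3

Summary:
  λ = -1: algebraic multiplicity = 5, geometric multiplicity = 3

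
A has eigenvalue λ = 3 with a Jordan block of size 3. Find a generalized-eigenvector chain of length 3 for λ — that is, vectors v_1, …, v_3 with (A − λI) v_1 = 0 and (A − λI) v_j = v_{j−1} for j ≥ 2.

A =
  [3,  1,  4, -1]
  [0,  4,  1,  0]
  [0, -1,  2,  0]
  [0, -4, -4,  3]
A Jordan chain for λ = 3 of length 3:
v_1 = (1, 0, 0, 0)ᵀ
v_2 = (1, 1, -1, -4)ᵀ
v_3 = (0, 1, 0, 0)ᵀ

Let N = A − (3)·I. We want v_3 with N^3 v_3 = 0 but N^2 v_3 ≠ 0; then v_{j-1} := N · v_j for j = 3, …, 2.

Pick v_3 = (0, 1, 0, 0)ᵀ.
Then v_2 = N · v_3 = (1, 1, -1, -4)ᵀ.
Then v_1 = N · v_2 = (1, 0, 0, 0)ᵀ.

Sanity check: (A − (3)·I) v_1 = (0, 0, 0, 0)ᵀ = 0. ✓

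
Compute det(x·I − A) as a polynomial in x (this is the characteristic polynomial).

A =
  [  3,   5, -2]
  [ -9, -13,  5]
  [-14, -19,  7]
x^3 + 3*x^2 + 3*x + 1

Expanding det(x·I − A) (e.g. by cofactor expansion or by noting that A is similar to its Jordan form J, which has the same characteristic polynomial as A) gives
  χ_A(x) = x^3 + 3*x^2 + 3*x + 1
which factors as (x + 1)^3. The eigenvalues (with algebraic multiplicities) are λ = -1 with multiplicity 3.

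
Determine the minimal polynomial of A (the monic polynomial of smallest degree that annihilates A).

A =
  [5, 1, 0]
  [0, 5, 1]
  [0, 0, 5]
x^3 - 15*x^2 + 75*x - 125

The characteristic polynomial is χ_A(x) = (x - 5)^3, so the eigenvalues are known. The minimal polynomial is
  m_A(x) = Π_λ (x − λ)^{k_λ}
where k_λ is the size of the *largest* Jordan block for λ (equivalently, the smallest k with (A − λI)^k v = 0 for every generalised eigenvector v of λ).

  λ = 5: largest Jordan block has size 3, contributing (x − 5)^3

So m_A(x) = (x - 5)^3 = x^3 - 15*x^2 + 75*x - 125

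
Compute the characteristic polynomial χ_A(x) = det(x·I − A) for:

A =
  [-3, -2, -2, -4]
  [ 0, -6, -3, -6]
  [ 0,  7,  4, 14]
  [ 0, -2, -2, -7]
x^4 + 12*x^3 + 54*x^2 + 108*x + 81

Expanding det(x·I − A) (e.g. by cofactor expansion or by noting that A is similar to its Jordan form J, which has the same characteristic polynomial as A) gives
  χ_A(x) = x^4 + 12*x^3 + 54*x^2 + 108*x + 81
which factors as (x + 3)^4. The eigenvalues (with algebraic multiplicities) are λ = -3 with multiplicity 4.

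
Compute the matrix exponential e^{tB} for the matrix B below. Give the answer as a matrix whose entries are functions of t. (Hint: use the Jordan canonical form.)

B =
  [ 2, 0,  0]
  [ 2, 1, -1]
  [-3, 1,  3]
e^{tB} =
  [exp(2*t), 0, 0]
  [t^2*exp(2*t)/2 + 2*t*exp(2*t), -t*exp(2*t) + exp(2*t), -t*exp(2*t)]
  [-t^2*exp(2*t)/2 - 3*t*exp(2*t), t*exp(2*t), t*exp(2*t) + exp(2*t)]

Strategy: write B = P · J · P⁻¹ where J is a Jordan canonical form, so e^{tB} = P · e^{tJ} · P⁻¹, and e^{tJ} can be computed block-by-block.

B has Jordan form
J =
  [2, 1, 0]
  [0, 2, 1]
  [0, 0, 2]
(up to reordering of blocks).

Per-block formulas:
  For a 3×3 Jordan block J_3(2): exp(t · J_3(2)) = e^(2t)·(I + t·N + (t^2/2)·N^2), where N is the 3×3 nilpotent shift.

After assembling e^{tJ} and conjugating by P, we get:

e^{tB} =
  [exp(2*t), 0, 0]
  [t^2*exp(2*t)/2 + 2*t*exp(2*t), -t*exp(2*t) + exp(2*t), -t*exp(2*t)]
  [-t^2*exp(2*t)/2 - 3*t*exp(2*t), t*exp(2*t), t*exp(2*t) + exp(2*t)]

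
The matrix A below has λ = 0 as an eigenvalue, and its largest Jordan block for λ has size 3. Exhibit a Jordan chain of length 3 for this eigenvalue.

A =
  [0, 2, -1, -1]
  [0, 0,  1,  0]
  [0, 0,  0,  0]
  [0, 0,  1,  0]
A Jordan chain for λ = 0 of length 3:
v_1 = (1, 0, 0, 0)ᵀ
v_2 = (-1, 1, 0, 1)ᵀ
v_3 = (0, 0, 1, 0)ᵀ

Let N = A − (0)·I. We want v_3 with N^3 v_3 = 0 but N^2 v_3 ≠ 0; then v_{j-1} := N · v_j for j = 3, …, 2.

Pick v_3 = (0, 0, 1, 0)ᵀ.
Then v_2 = N · v_3 = (-1, 1, 0, 1)ᵀ.
Then v_1 = N · v_2 = (1, 0, 0, 0)ᵀ.

Sanity check: (A − (0)·I) v_1 = (0, 0, 0, 0)ᵀ = 0. ✓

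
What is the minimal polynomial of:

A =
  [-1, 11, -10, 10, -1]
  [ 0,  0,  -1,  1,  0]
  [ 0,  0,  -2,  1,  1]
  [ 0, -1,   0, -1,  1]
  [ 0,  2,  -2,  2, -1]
x^3 + 3*x^2 + 3*x + 1

The characteristic polynomial is χ_A(x) = (x + 1)^5, so the eigenvalues are known. The minimal polynomial is
  m_A(x) = Π_λ (x − λ)^{k_λ}
where k_λ is the size of the *largest* Jordan block for λ (equivalently, the smallest k with (A − λI)^k v = 0 for every generalised eigenvector v of λ).

  λ = -1: largest Jordan block has size 3, contributing (x + 1)^3

So m_A(x) = (x + 1)^3 = x^3 + 3*x^2 + 3*x + 1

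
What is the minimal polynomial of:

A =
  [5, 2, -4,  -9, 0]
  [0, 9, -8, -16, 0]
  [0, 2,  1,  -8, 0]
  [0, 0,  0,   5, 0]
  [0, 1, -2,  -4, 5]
x^2 - 10*x + 25

The characteristic polynomial is χ_A(x) = (x - 5)^5, so the eigenvalues are known. The minimal polynomial is
  m_A(x) = Π_λ (x − λ)^{k_λ}
where k_λ is the size of the *largest* Jordan block for λ (equivalently, the smallest k with (A − λI)^k v = 0 for every generalised eigenvector v of λ).

  λ = 5: largest Jordan block has size 2, contributing (x − 5)^2

So m_A(x) = (x - 5)^2 = x^2 - 10*x + 25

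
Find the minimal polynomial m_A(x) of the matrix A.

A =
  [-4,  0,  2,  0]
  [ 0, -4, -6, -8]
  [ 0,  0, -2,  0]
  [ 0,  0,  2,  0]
x^3 + 6*x^2 + 8*x

The characteristic polynomial is χ_A(x) = x*(x + 2)*(x + 4)^2, so the eigenvalues are known. The minimal polynomial is
  m_A(x) = Π_λ (x − λ)^{k_λ}
where k_λ is the size of the *largest* Jordan block for λ (equivalently, the smallest k with (A − λI)^k v = 0 for every generalised eigenvector v of λ).

  λ = -4: largest Jordan block has size 1, contributing (x + 4)
  λ = -2: largest Jordan block has size 1, contributing (x + 2)
  λ = 0: largest Jordan block has size 1, contributing (x − 0)

So m_A(x) = x*(x + 2)*(x + 4) = x^3 + 6*x^2 + 8*x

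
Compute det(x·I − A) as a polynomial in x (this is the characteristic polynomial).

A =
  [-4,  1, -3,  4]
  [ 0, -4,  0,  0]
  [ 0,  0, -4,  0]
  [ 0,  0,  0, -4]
x^4 + 16*x^3 + 96*x^2 + 256*x + 256

Expanding det(x·I − A) (e.g. by cofactor expansion or by noting that A is similar to its Jordan form J, which has the same characteristic polynomial as A) gives
  χ_A(x) = x^4 + 16*x^3 + 96*x^2 + 256*x + 256
which factors as (x + 4)^4. The eigenvalues (with algebraic multiplicities) are λ = -4 with multiplicity 4.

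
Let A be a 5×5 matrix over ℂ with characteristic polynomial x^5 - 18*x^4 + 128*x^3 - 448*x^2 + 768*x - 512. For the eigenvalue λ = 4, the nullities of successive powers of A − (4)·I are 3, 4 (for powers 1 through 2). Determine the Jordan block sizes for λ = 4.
Block sizes for λ = 4: [2, 1, 1]

From the dimensions of kernels of powers, the number of Jordan blocks of size at least j is d_j − d_{j−1} where d_j = dim ker(N^j) (with d_0 = 0). Computing the differences gives [3, 1].
The number of blocks of size exactly k is (#blocks of size ≥ k) − (#blocks of size ≥ k + 1), so the partition is: 2 block(s) of size 1, 1 block(s) of size 2.
In nonincreasing order the block sizes are [2, 1, 1].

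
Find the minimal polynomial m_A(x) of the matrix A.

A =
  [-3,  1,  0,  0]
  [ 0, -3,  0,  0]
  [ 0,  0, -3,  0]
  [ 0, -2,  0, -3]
x^2 + 6*x + 9

The characteristic polynomial is χ_A(x) = (x + 3)^4, so the eigenvalues are known. The minimal polynomial is
  m_A(x) = Π_λ (x − λ)^{k_λ}
where k_λ is the size of the *largest* Jordan block for λ (equivalently, the smallest k with (A − λI)^k v = 0 for every generalised eigenvector v of λ).

  λ = -3: largest Jordan block has size 2, contributing (x + 3)^2

So m_A(x) = (x + 3)^2 = x^2 + 6*x + 9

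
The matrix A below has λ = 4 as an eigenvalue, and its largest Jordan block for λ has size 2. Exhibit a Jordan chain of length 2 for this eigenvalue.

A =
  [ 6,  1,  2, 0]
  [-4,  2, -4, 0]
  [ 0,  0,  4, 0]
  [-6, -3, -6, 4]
A Jordan chain for λ = 4 of length 2:
v_1 = (2, -4, 0, -6)ᵀ
v_2 = (1, 0, 0, 0)ᵀ

Let N = A − (4)·I. We want v_2 with N^2 v_2 = 0 but N^1 v_2 ≠ 0; then v_{j-1} := N · v_j for j = 2, …, 2.

Pick v_2 = (1, 0, 0, 0)ᵀ.
Then v_1 = N · v_2 = (2, -4, 0, -6)ᵀ.

Sanity check: (A − (4)·I) v_1 = (0, 0, 0, 0)ᵀ = 0. ✓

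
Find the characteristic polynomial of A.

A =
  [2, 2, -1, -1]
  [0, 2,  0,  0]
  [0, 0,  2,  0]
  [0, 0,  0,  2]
x^4 - 8*x^3 + 24*x^2 - 32*x + 16

Expanding det(x·I − A) (e.g. by cofactor expansion or by noting that A is similar to its Jordan form J, which has the same characteristic polynomial as A) gives
  χ_A(x) = x^4 - 8*x^3 + 24*x^2 - 32*x + 16
which factors as (x - 2)^4. The eigenvalues (with algebraic multiplicities) are λ = 2 with multiplicity 4.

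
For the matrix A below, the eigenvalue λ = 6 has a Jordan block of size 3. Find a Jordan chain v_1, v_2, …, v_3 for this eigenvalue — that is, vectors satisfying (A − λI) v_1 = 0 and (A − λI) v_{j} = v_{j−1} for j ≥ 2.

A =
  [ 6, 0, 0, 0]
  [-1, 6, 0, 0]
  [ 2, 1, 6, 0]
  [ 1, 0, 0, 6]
A Jordan chain for λ = 6 of length 3:
v_1 = (0, 0, -1, 0)ᵀ
v_2 = (0, -1, 2, 1)ᵀ
v_3 = (1, 0, 0, 0)ᵀ

Let N = A − (6)·I. We want v_3 with N^3 v_3 = 0 but N^2 v_3 ≠ 0; then v_{j-1} := N · v_j for j = 3, …, 2.

Pick v_3 = (1, 0, 0, 0)ᵀ.
Then v_2 = N · v_3 = (0, -1, 2, 1)ᵀ.
Then v_1 = N · v_2 = (0, 0, -1, 0)ᵀ.

Sanity check: (A − (6)·I) v_1 = (0, 0, 0, 0)ᵀ = 0. ✓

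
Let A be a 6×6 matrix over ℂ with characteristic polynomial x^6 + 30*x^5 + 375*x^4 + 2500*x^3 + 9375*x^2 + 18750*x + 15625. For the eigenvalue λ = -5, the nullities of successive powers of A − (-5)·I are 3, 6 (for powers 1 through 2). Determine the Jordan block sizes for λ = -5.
Block sizes for λ = -5: [2, 2, 2]

From the dimensions of kernels of powers, the number of Jordan blocks of size at least j is d_j − d_{j−1} where d_j = dim ker(N^j) (with d_0 = 0). Computing the differences gives [3, 3].
The number of blocks of size exactly k is (#blocks of size ≥ k) − (#blocks of size ≥ k + 1), so the partition is: 3 block(s) of size 2.
In nonincreasing order the block sizes are [2, 2, 2].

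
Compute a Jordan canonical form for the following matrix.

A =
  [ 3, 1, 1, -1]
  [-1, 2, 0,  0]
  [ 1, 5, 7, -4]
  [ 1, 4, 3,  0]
J_3(3) ⊕ J_1(3)

The characteristic polynomial is
  det(x·I − A) = x^4 - 12*x^3 + 54*x^2 - 108*x + 81 = (x - 3)^4

Eigenvalues and multiplicities (the geometric multiplicity of λ is n − rank(A − λI), which equals the number of Jordan blocks for λ):
  λ = 3: algebraic multiplicity = 4, geometric multiplicity = 2

Determining the block sizes for each eigenvalue:
  λ = 3: with am = 4 and gm = 2, the partition is not yet determined (e.g. several partitions of 4 into 2 parts exist). Let N = A − (3)·I. Computing rank(N^1) = 2, rank(N^2) = 1, rank(N^3) = 0; the number of blocks of size ≥ j is rank(N^{j−1}) − rank(N^j), giving [2, 1, 1]. So we have 1 block(s) of size 3, 1 block(s) of size 1 → block sizes [3, 1]

Assembling the blocks gives a Jordan form
J =
  [3, 1, 0, 0]
  [0, 3, 1, 0]
  [0, 0, 3, 0]
  [0, 0, 0, 3]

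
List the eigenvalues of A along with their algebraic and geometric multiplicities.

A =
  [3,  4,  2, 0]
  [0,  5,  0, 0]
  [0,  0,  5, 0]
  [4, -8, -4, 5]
λ = 3: alg = 1, geom = 1; λ = 5: alg = 3, geom = 3

Step 1 — factor the characteristic polynomial to read off the algebraic multiplicities:
  χ_A(x) = (x - 5)^3*(x - 3)

Step 2 — compute geometric multiplicities via the rank-nullity identity g(λ) = n − rank(A − λI):
  rank(A − (3)·I) = 3, so dim ker(A − (3)·I) = n − 3 = 1
  rank(A − (5)·I) = 1, so dim ker(A − (5)·I) = n − 1 = 3

Summary:
  λ = 3: algebraic multiplicity = 1, geometric multiplicity = 1
  λ = 5: algebraic multiplicity = 3, geometric multiplicity = 3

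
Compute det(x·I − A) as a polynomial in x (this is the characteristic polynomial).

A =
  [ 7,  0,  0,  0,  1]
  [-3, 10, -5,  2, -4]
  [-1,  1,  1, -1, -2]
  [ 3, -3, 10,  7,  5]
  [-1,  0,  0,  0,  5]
x^5 - 30*x^4 + 360*x^3 - 2160*x^2 + 6480*x - 7776

Expanding det(x·I − A) (e.g. by cofactor expansion or by noting that A is similar to its Jordan form J, which has the same characteristic polynomial as A) gives
  χ_A(x) = x^5 - 30*x^4 + 360*x^3 - 2160*x^2 + 6480*x - 7776
which factors as (x - 6)^5. The eigenvalues (with algebraic multiplicities) are λ = 6 with multiplicity 5.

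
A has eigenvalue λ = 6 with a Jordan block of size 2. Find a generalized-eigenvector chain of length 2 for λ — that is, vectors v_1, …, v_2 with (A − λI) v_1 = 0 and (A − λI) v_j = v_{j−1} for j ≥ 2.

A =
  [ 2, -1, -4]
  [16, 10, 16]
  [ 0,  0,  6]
A Jordan chain for λ = 6 of length 2:
v_1 = (-4, 16, 0)ᵀ
v_2 = (1, 0, 0)ᵀ

Let N = A − (6)·I. We want v_2 with N^2 v_2 = 0 but N^1 v_2 ≠ 0; then v_{j-1} := N · v_j for j = 2, …, 2.

Pick v_2 = (1, 0, 0)ᵀ.
Then v_1 = N · v_2 = (-4, 16, 0)ᵀ.

Sanity check: (A − (6)·I) v_1 = (0, 0, 0)ᵀ = 0. ✓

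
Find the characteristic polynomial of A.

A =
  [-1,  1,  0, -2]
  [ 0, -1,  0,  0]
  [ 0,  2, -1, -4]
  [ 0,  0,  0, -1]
x^4 + 4*x^3 + 6*x^2 + 4*x + 1

Expanding det(x·I − A) (e.g. by cofactor expansion or by noting that A is similar to its Jordan form J, which has the same characteristic polynomial as A) gives
  χ_A(x) = x^4 + 4*x^3 + 6*x^2 + 4*x + 1
which factors as (x + 1)^4. The eigenvalues (with algebraic multiplicities) are λ = -1 with multiplicity 4.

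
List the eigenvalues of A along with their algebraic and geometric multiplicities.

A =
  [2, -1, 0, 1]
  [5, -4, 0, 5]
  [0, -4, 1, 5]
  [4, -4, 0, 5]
λ = 1: alg = 4, geom = 2

Step 1 — factor the characteristic polynomial to read off the algebraic multiplicities:
  χ_A(x) = (x - 1)^4

Step 2 — compute geometric multiplicities via the rank-nullity identity g(λ) = n − rank(A − λI):
  rank(A − (1)·I) = 2, so dim ker(A − (1)·I) = n − 2 = 2

Summary:
  λ = 1: algebraic multiplicity = 4, geometric multiplicity = 2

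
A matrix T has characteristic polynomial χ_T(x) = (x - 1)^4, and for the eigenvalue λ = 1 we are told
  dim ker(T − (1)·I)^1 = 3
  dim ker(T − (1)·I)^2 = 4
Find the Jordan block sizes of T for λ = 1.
Block sizes for λ = 1: [2, 1, 1]

From the dimensions of kernels of powers, the number of Jordan blocks of size at least j is d_j − d_{j−1} where d_j = dim ker(N^j) (with d_0 = 0). Computing the differences gives [3, 1].
The number of blocks of size exactly k is (#blocks of size ≥ k) − (#blocks of size ≥ k + 1), so the partition is: 2 block(s) of size 1, 1 block(s) of size 2.
In nonincreasing order the block sizes are [2, 1, 1].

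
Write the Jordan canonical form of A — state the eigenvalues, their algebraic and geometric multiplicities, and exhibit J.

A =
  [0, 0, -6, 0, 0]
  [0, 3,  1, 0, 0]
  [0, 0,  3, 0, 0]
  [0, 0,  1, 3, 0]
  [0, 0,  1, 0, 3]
J_1(0) ⊕ J_2(3) ⊕ J_1(3) ⊕ J_1(3)

The characteristic polynomial is
  det(x·I − A) = x^5 - 12*x^4 + 54*x^3 - 108*x^2 + 81*x = x*(x - 3)^4

Eigenvalues and multiplicities (the geometric multiplicity of λ is n − rank(A − λI), which equals the number of Jordan blocks for λ):
  λ = 0: algebraic multiplicity = 1, geometric multiplicity = 1
  λ = 3: algebraic multiplicity = 4, geometric multiplicity = 3

Determining the block sizes for each eigenvalue:
  λ = 0: one block (gm = 1), so the single block has size am = 1 → block sizes [1]
  λ = 3: 3 blocks summing to 4 forces exactly one block of size 2 and the rest size 1 → block sizes [2, 1, 1]

Assembling the blocks gives a Jordan form
J =
  [0, 0, 0, 0, 0]
  [0, 3, 1, 0, 0]
  [0, 0, 3, 0, 0]
  [0, 0, 0, 3, 0]
  [0, 0, 0, 0, 3]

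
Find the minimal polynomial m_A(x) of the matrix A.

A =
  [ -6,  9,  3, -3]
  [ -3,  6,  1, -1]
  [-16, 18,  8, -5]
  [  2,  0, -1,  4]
x^2 - 6*x + 9

The characteristic polynomial is χ_A(x) = (x - 3)^4, so the eigenvalues are known. The minimal polynomial is
  m_A(x) = Π_λ (x − λ)^{k_λ}
where k_λ is the size of the *largest* Jordan block for λ (equivalently, the smallest k with (A − λI)^k v = 0 for every generalised eigenvector v of λ).

  λ = 3: largest Jordan block has size 2, contributing (x − 3)^2

So m_A(x) = (x - 3)^2 = x^2 - 6*x + 9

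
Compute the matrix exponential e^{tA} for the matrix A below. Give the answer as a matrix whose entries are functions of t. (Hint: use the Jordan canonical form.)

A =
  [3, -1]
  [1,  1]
e^{tA} =
  [t*exp(2*t) + exp(2*t), -t*exp(2*t)]
  [t*exp(2*t), -t*exp(2*t) + exp(2*t)]

Strategy: write A = P · J · P⁻¹ where J is a Jordan canonical form, so e^{tA} = P · e^{tJ} · P⁻¹, and e^{tJ} can be computed block-by-block.

A has Jordan form
J =
  [2, 1]
  [0, 2]
(up to reordering of blocks).

Per-block formulas:
  For a 2×2 Jordan block J_2(2): exp(t · J_2(2)) = e^(2t)·(I + t·N), where N is the 2×2 nilpotent shift.

After assembling e^{tJ} and conjugating by P, we get:

e^{tA} =
  [t*exp(2*t) + exp(2*t), -t*exp(2*t)]
  [t*exp(2*t), -t*exp(2*t) + exp(2*t)]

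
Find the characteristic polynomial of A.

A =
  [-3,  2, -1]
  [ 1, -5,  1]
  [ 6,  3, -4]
x^3 + 12*x^2 + 48*x + 64

Expanding det(x·I − A) (e.g. by cofactor expansion or by noting that A is similar to its Jordan form J, which has the same characteristic polynomial as A) gives
  χ_A(x) = x^3 + 12*x^2 + 48*x + 64
which factors as (x + 4)^3. The eigenvalues (with algebraic multiplicities) are λ = -4 with multiplicity 3.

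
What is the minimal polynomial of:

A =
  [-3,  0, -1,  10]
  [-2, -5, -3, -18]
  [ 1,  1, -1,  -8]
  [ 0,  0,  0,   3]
x^4 + 6*x^3 - 54*x - 81

The characteristic polynomial is χ_A(x) = (x - 3)*(x + 3)^3, so the eigenvalues are known. The minimal polynomial is
  m_A(x) = Π_λ (x − λ)^{k_λ}
where k_λ is the size of the *largest* Jordan block for λ (equivalently, the smallest k with (A − λI)^k v = 0 for every generalised eigenvector v of λ).

  λ = -3: largest Jordan block has size 3, contributing (x + 3)^3
  λ = 3: largest Jordan block has size 1, contributing (x − 3)

So m_A(x) = (x - 3)*(x + 3)^3 = x^4 + 6*x^3 - 54*x - 81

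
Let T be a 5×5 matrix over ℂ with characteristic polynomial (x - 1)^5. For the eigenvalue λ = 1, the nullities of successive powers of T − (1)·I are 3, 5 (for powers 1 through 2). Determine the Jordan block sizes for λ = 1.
Block sizes for λ = 1: [2, 2, 1]

From the dimensions of kernels of powers, the number of Jordan blocks of size at least j is d_j − d_{j−1} where d_j = dim ker(N^j) (with d_0 = 0). Computing the differences gives [3, 2].
The number of blocks of size exactly k is (#blocks of size ≥ k) − (#blocks of size ≥ k + 1), so the partition is: 1 block(s) of size 1, 2 block(s) of size 2.
In nonincreasing order the block sizes are [2, 2, 1].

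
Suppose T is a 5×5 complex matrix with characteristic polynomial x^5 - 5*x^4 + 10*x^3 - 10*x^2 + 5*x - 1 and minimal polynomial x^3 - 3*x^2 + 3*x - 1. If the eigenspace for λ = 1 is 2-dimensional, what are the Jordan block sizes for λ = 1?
Block sizes for λ = 1: [3, 2]

Step 1 — from the characteristic polynomial, algebraic multiplicity of λ = 1 is 5. From dim ker(T − (1)·I) = 2, there are exactly 2 Jordan blocks for λ = 1.
Step 2 — from the minimal polynomial, the factor (x − 1)^3 tells us the largest block for λ = 1 has size 3.
Step 3 — with total size 5, 2 blocks, and largest block 3, the block sizes (in nonincreasing order) are [3, 2].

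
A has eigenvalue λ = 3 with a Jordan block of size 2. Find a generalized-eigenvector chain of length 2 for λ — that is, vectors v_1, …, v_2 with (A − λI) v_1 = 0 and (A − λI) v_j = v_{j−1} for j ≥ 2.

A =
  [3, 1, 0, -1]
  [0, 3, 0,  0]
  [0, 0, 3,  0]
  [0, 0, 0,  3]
A Jordan chain for λ = 3 of length 2:
v_1 = (1, 0, 0, 0)ᵀ
v_2 = (0, 1, 0, 0)ᵀ

Let N = A − (3)·I. We want v_2 with N^2 v_2 = 0 but N^1 v_2 ≠ 0; then v_{j-1} := N · v_j for j = 2, …, 2.

Pick v_2 = (0, 1, 0, 0)ᵀ.
Then v_1 = N · v_2 = (1, 0, 0, 0)ᵀ.

Sanity check: (A − (3)·I) v_1 = (0, 0, 0, 0)ᵀ = 0. ✓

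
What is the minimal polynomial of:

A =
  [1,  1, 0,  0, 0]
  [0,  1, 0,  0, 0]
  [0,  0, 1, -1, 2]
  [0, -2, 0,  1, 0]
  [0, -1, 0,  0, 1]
x^2 - 2*x + 1

The characteristic polynomial is χ_A(x) = (x - 1)^5, so the eigenvalues are known. The minimal polynomial is
  m_A(x) = Π_λ (x − λ)^{k_λ}
where k_λ is the size of the *largest* Jordan block for λ (equivalently, the smallest k with (A − λI)^k v = 0 for every generalised eigenvector v of λ).

  λ = 1: largest Jordan block has size 2, contributing (x − 1)^2

So m_A(x) = (x - 1)^2 = x^2 - 2*x + 1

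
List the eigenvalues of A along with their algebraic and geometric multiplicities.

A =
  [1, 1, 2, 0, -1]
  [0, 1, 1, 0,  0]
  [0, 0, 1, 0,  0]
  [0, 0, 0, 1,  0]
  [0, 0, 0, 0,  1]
λ = 1: alg = 5, geom = 3

Step 1 — factor the characteristic polynomial to read off the algebraic multiplicities:
  χ_A(x) = (x - 1)^5

Step 2 — compute geometric multiplicities via the rank-nullity identity g(λ) = n − rank(A − λI):
  rank(A − (1)·I) = 2, so dim ker(A − (1)·I) = n − 2 = 3

Summary:
  λ = 1: algebraic multiplicity = 5, geometric multiplicity = 3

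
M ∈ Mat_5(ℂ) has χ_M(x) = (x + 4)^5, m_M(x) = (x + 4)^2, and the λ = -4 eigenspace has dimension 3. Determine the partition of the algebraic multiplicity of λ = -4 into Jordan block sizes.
Block sizes for λ = -4: [2, 2, 1]

Step 1 — from the characteristic polynomial, algebraic multiplicity of λ = -4 is 5. From dim ker(M − (-4)·I) = 3, there are exactly 3 Jordan blocks for λ = -4.
Step 2 — from the minimal polynomial, the factor (x + 4)^2 tells us the largest block for λ = -4 has size 2.
Step 3 — with total size 5, 3 blocks, and largest block 2, the block sizes (in nonincreasing order) are [2, 2, 1].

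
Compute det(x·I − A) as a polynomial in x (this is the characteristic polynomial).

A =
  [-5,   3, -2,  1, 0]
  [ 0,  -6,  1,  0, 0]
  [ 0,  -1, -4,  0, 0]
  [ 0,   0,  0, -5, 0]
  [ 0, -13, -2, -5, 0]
x^5 + 20*x^4 + 150*x^3 + 500*x^2 + 625*x

Expanding det(x·I − A) (e.g. by cofactor expansion or by noting that A is similar to its Jordan form J, which has the same characteristic polynomial as A) gives
  χ_A(x) = x^5 + 20*x^4 + 150*x^3 + 500*x^2 + 625*x
which factors as x*(x + 5)^4. The eigenvalues (with algebraic multiplicities) are λ = -5 with multiplicity 4, λ = 0 with multiplicity 1.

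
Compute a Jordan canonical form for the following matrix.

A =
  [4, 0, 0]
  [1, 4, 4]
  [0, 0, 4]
J_2(4) ⊕ J_1(4)

The characteristic polynomial is
  det(x·I − A) = x^3 - 12*x^2 + 48*x - 64 = (x - 4)^3

Eigenvalues and multiplicities (the geometric multiplicity of λ is n − rank(A − λI), which equals the number of Jordan blocks for λ):
  λ = 4: algebraic multiplicity = 3, geometric multiplicity = 2

Determining the block sizes for each eigenvalue:
  λ = 4: 2 blocks summing to 3 forces exactly one block of size 2 and the rest size 1 → block sizes [2, 1]

Assembling the blocks gives a Jordan form
J =
  [4, 1, 0]
  [0, 4, 0]
  [0, 0, 4]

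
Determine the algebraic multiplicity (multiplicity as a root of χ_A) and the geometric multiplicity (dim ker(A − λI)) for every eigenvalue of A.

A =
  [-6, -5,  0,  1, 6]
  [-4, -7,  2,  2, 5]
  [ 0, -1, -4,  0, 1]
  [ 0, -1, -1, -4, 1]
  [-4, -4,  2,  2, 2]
λ = -4: alg = 4, geom = 2; λ = -3: alg = 1, geom = 1

Step 1 — factor the characteristic polynomial to read off the algebraic multiplicities:
  χ_A(x) = (x + 3)*(x + 4)^4

Step 2 — compute geometric multiplicities via the rank-nullity identity g(λ) = n − rank(A − λI):
  rank(A − (-4)·I) = 3, so dim ker(A − (-4)·I) = n − 3 = 2
  rank(A − (-3)·I) = 4, so dim ker(A − (-3)·I) = n − 4 = 1

Summary:
  λ = -4: algebraic multiplicity = 4, geometric multiplicity = 2
  λ = -3: algebraic multiplicity = 1, geometric multiplicity = 1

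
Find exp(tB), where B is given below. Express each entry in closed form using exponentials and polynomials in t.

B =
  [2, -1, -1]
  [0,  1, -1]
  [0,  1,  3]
e^{tB} =
  [exp(2*t), -t*exp(2*t), -t*exp(2*t)]
  [0, -t*exp(2*t) + exp(2*t), -t*exp(2*t)]
  [0, t*exp(2*t), t*exp(2*t) + exp(2*t)]

Strategy: write B = P · J · P⁻¹ where J is a Jordan canonical form, so e^{tB} = P · e^{tJ} · P⁻¹, and e^{tJ} can be computed block-by-block.

B has Jordan form
J =
  [2, 1, 0]
  [0, 2, 0]
  [0, 0, 2]
(up to reordering of blocks).

Per-block formulas:
  For a 1×1 block at λ = 2: exp(t · [2]) = [e^(2t)].
  For a 2×2 Jordan block J_2(2): exp(t · J_2(2)) = e^(2t)·(I + t·N), where N is the 2×2 nilpotent shift.

After assembling e^{tJ} and conjugating by P, we get:

e^{tB} =
  [exp(2*t), -t*exp(2*t), -t*exp(2*t)]
  [0, -t*exp(2*t) + exp(2*t), -t*exp(2*t)]
  [0, t*exp(2*t), t*exp(2*t) + exp(2*t)]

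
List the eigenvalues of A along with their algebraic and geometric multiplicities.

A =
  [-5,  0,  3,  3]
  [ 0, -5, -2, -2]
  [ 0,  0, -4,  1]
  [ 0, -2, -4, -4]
λ = -5: alg = 2, geom = 2; λ = -4: alg = 2, geom = 1

Step 1 — factor the characteristic polynomial to read off the algebraic multiplicities:
  χ_A(x) = (x + 4)^2*(x + 5)^2

Step 2 — compute geometric multiplicities via the rank-nullity identity g(λ) = n − rank(A − λI):
  rank(A − (-5)·I) = 2, so dim ker(A − (-5)·I) = n − 2 = 2
  rank(A − (-4)·I) = 3, so dim ker(A − (-4)·I) = n − 3 = 1

Summary:
  λ = -5: algebraic multiplicity = 2, geometric multiplicity = 2
  λ = -4: algebraic multiplicity = 2, geometric multiplicity = 1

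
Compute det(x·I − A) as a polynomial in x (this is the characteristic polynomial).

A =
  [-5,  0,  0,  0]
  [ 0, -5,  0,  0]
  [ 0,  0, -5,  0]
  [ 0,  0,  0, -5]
x^4 + 20*x^3 + 150*x^2 + 500*x + 625

Expanding det(x·I − A) (e.g. by cofactor expansion or by noting that A is similar to its Jordan form J, which has the same characteristic polynomial as A) gives
  χ_A(x) = x^4 + 20*x^3 + 150*x^2 + 500*x + 625
which factors as (x + 5)^4. The eigenvalues (with algebraic multiplicities) are λ = -5 with multiplicity 4.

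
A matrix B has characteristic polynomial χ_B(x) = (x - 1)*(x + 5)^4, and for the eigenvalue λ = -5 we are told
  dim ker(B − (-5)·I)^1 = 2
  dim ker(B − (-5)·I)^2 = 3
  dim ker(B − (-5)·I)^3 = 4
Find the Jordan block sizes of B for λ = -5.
Block sizes for λ = -5: [3, 1]

From the dimensions of kernels of powers, the number of Jordan blocks of size at least j is d_j − d_{j−1} where d_j = dim ker(N^j) (with d_0 = 0). Computing the differences gives [2, 1, 1].
The number of blocks of size exactly k is (#blocks of size ≥ k) − (#blocks of size ≥ k + 1), so the partition is: 1 block(s) of size 1, 1 block(s) of size 3.
In nonincreasing order the block sizes are [3, 1].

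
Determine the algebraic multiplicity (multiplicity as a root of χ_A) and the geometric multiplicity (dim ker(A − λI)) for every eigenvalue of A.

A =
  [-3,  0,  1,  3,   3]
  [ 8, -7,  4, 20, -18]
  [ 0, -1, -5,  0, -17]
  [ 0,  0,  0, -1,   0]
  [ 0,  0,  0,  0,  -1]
λ = -5: alg = 3, geom = 1; λ = -1: alg = 2, geom = 2

Step 1 — factor the characteristic polynomial to read off the algebraic multiplicities:
  χ_A(x) = (x + 1)^2*(x + 5)^3

Step 2 — compute geometric multiplicities via the rank-nullity identity g(λ) = n − rank(A − λI):
  rank(A − (-5)·I) = 4, so dim ker(A − (-5)·I) = n − 4 = 1
  rank(A − (-1)·I) = 3, so dim ker(A − (-1)·I) = n − 3 = 2

Summary:
  λ = -5: algebraic multiplicity = 3, geometric multiplicity = 1
  λ = -1: algebraic multiplicity = 2, geometric multiplicity = 2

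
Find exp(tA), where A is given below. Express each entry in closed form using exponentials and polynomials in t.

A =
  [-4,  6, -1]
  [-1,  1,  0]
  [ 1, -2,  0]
e^{tA} =
  [t^2*exp(-t) - 3*t*exp(-t) + exp(-t), -2*t^2*exp(-t) + 6*t*exp(-t), t^2*exp(-t) - t*exp(-t)]
  [t^2*exp(-t)/2 - t*exp(-t), -t^2*exp(-t) + 2*t*exp(-t) + exp(-t), t^2*exp(-t)/2]
  [t*exp(-t), -2*t*exp(-t), t*exp(-t) + exp(-t)]

Strategy: write A = P · J · P⁻¹ where J is a Jordan canonical form, so e^{tA} = P · e^{tJ} · P⁻¹, and e^{tJ} can be computed block-by-block.

A has Jordan form
J =
  [-1,  1,  0]
  [ 0, -1,  1]
  [ 0,  0, -1]
(up to reordering of blocks).

Per-block formulas:
  For a 3×3 Jordan block J_3(-1): exp(t · J_3(-1)) = e^(-1t)·(I + t·N + (t^2/2)·N^2), where N is the 3×3 nilpotent shift.

After assembling e^{tJ} and conjugating by P, we get:

e^{tA} =
  [t^2*exp(-t) - 3*t*exp(-t) + exp(-t), -2*t^2*exp(-t) + 6*t*exp(-t), t^2*exp(-t) - t*exp(-t)]
  [t^2*exp(-t)/2 - t*exp(-t), -t^2*exp(-t) + 2*t*exp(-t) + exp(-t), t^2*exp(-t)/2]
  [t*exp(-t), -2*t*exp(-t), t*exp(-t) + exp(-t)]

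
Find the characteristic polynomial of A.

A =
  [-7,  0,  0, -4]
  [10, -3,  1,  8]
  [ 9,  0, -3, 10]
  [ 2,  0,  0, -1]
x^4 + 14*x^3 + 72*x^2 + 162*x + 135

Expanding det(x·I − A) (e.g. by cofactor expansion or by noting that A is similar to its Jordan form J, which has the same characteristic polynomial as A) gives
  χ_A(x) = x^4 + 14*x^3 + 72*x^2 + 162*x + 135
which factors as (x + 3)^3*(x + 5). The eigenvalues (with algebraic multiplicities) are λ = -5 with multiplicity 1, λ = -3 with multiplicity 3.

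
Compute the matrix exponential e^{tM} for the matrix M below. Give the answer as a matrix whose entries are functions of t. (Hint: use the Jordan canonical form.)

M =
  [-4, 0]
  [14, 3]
e^{tM} =
  [exp(-4*t), 0]
  [2*exp(3*t) - 2*exp(-4*t), exp(3*t)]

Strategy: write M = P · J · P⁻¹ where J is a Jordan canonical form, so e^{tM} = P · e^{tJ} · P⁻¹, and e^{tJ} can be computed block-by-block.

M has Jordan form
J =
  [-4, 0]
  [ 0, 3]
(up to reordering of blocks).

Per-block formulas:
  For a 1×1 block at λ = -4: exp(t · [-4]) = [e^(-4t)].
  For a 1×1 block at λ = 3: exp(t · [3]) = [e^(3t)].

After assembling e^{tJ} and conjugating by P, we get:

e^{tM} =
  [exp(-4*t), 0]
  [2*exp(3*t) - 2*exp(-4*t), exp(3*t)]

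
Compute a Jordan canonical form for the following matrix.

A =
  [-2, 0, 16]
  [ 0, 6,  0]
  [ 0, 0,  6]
J_1(-2) ⊕ J_1(6) ⊕ J_1(6)

The characteristic polynomial is
  det(x·I − A) = x^3 - 10*x^2 + 12*x + 72 = (x - 6)^2*(x + 2)

Eigenvalues and multiplicities (the geometric multiplicity of λ is n − rank(A − λI), which equals the number of Jordan blocks for λ):
  λ = -2: algebraic multiplicity = 1, geometric multiplicity = 1
  λ = 6: algebraic multiplicity = 2, geometric multiplicity = 2

Determining the block sizes for each eigenvalue:
  λ = -2: one block (gm = 1), so the single block has size am = 1 → block sizes [1]
  λ = 6: gm = am = 2, so every block has size 1 → block sizes [1, 1]

Assembling the blocks gives a Jordan form
J =
  [-2, 0, 0]
  [ 0, 6, 0]
  [ 0, 0, 6]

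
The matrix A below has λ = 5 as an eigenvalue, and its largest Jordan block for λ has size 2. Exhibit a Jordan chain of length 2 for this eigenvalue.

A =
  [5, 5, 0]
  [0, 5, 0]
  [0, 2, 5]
A Jordan chain for λ = 5 of length 2:
v_1 = (5, 0, 2)ᵀ
v_2 = (0, 1, 0)ᵀ

Let N = A − (5)·I. We want v_2 with N^2 v_2 = 0 but N^1 v_2 ≠ 0; then v_{j-1} := N · v_j for j = 2, …, 2.

Pick v_2 = (0, 1, 0)ᵀ.
Then v_1 = N · v_2 = (5, 0, 2)ᵀ.

Sanity check: (A − (5)·I) v_1 = (0, 0, 0)ᵀ = 0. ✓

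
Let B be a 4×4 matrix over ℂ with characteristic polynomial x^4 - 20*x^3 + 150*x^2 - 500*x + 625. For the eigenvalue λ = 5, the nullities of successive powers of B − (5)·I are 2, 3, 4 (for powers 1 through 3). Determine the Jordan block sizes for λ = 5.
Block sizes for λ = 5: [3, 1]

From the dimensions of kernels of powers, the number of Jordan blocks of size at least j is d_j − d_{j−1} where d_j = dim ker(N^j) (with d_0 = 0). Computing the differences gives [2, 1, 1].
The number of blocks of size exactly k is (#blocks of size ≥ k) − (#blocks of size ≥ k + 1), so the partition is: 1 block(s) of size 1, 1 block(s) of size 3.
In nonincreasing order the block sizes are [3, 1].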